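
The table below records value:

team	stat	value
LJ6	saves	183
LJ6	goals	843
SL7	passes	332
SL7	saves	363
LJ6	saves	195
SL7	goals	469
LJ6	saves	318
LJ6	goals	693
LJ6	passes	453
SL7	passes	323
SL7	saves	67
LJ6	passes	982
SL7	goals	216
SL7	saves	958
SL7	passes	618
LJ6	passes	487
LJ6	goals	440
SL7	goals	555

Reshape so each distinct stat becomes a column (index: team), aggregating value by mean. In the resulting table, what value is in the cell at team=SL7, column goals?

Rows with team=SL7 and stat=goals: value values are 469, 216, 555.
(469 + 216 + 555) / 3 = 413.33.

413.33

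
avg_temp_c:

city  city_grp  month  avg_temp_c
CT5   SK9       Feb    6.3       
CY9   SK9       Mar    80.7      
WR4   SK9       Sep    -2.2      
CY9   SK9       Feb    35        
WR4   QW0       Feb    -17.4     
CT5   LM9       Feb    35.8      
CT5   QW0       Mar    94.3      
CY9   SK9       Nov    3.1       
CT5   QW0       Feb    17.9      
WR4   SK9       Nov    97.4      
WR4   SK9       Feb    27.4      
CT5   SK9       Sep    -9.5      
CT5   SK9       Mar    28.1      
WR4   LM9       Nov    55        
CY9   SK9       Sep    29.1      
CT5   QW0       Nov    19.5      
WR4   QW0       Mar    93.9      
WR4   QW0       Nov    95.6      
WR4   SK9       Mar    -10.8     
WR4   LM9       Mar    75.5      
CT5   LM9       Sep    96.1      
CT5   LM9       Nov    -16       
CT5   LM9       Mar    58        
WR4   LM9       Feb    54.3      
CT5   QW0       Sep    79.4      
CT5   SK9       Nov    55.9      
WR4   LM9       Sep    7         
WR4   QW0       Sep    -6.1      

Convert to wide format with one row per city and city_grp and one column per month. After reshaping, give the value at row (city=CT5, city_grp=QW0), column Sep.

Wide layout: rows indexed by city and city_grp, columns are the 4 distinct month values (Feb, Mar, Sep, Nov).
Cell (city=CT5, city_grp=QW0, month=Sep) draws from the long row where city=CT5, city_grp=QW0 and month=Sep, which has avg_temp_c=79.4.

79.4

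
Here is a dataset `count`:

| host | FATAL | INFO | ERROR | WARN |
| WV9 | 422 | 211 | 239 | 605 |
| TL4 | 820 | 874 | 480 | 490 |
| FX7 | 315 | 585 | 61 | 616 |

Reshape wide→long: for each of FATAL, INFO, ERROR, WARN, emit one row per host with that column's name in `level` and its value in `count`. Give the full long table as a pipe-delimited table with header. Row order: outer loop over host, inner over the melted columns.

| host | level | count |
| WV9 | FATAL | 422 |
| WV9 | INFO | 211 |
| WV9 | ERROR | 239 |
| WV9 | WARN | 605 |
| TL4 | FATAL | 820 |
| TL4 | INFO | 874 |
| TL4 | ERROR | 480 |
| TL4 | WARN | 490 |
| FX7 | FATAL | 315 |
| FX7 | INFO | 585 |
| FX7 | ERROR | 61 |
| FX7 | WARN | 616 |

Each (host, column) pair becomes one row: 3 × 4 = 12 rows.
For example, (WV9, FATAL) → count=422.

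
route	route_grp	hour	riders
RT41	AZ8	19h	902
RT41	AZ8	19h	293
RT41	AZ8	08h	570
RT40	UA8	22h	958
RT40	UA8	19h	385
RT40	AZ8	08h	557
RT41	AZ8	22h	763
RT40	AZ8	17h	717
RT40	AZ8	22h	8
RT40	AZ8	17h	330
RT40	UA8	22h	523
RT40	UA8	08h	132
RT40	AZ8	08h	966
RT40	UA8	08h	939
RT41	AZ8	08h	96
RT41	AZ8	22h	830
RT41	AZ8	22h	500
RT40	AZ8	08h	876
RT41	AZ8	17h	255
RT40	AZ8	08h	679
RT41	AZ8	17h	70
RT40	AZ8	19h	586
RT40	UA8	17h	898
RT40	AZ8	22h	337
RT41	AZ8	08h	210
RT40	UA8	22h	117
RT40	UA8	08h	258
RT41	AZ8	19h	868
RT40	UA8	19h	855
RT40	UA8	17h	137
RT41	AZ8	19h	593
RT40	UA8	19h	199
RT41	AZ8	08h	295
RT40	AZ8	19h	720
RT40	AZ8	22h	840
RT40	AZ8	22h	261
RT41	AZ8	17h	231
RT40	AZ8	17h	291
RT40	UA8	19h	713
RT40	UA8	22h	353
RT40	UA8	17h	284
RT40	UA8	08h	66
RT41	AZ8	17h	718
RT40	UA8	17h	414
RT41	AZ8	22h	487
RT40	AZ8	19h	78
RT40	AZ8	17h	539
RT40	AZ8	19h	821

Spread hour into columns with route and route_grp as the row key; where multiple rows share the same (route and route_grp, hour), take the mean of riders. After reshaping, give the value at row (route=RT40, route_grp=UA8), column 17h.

433.25

Rows with route=RT40, route_grp=UA8 and hour=17h: riders values are 898, 137, 284, 414.
(898 + 137 + 284 + 414) / 4 = 433.25.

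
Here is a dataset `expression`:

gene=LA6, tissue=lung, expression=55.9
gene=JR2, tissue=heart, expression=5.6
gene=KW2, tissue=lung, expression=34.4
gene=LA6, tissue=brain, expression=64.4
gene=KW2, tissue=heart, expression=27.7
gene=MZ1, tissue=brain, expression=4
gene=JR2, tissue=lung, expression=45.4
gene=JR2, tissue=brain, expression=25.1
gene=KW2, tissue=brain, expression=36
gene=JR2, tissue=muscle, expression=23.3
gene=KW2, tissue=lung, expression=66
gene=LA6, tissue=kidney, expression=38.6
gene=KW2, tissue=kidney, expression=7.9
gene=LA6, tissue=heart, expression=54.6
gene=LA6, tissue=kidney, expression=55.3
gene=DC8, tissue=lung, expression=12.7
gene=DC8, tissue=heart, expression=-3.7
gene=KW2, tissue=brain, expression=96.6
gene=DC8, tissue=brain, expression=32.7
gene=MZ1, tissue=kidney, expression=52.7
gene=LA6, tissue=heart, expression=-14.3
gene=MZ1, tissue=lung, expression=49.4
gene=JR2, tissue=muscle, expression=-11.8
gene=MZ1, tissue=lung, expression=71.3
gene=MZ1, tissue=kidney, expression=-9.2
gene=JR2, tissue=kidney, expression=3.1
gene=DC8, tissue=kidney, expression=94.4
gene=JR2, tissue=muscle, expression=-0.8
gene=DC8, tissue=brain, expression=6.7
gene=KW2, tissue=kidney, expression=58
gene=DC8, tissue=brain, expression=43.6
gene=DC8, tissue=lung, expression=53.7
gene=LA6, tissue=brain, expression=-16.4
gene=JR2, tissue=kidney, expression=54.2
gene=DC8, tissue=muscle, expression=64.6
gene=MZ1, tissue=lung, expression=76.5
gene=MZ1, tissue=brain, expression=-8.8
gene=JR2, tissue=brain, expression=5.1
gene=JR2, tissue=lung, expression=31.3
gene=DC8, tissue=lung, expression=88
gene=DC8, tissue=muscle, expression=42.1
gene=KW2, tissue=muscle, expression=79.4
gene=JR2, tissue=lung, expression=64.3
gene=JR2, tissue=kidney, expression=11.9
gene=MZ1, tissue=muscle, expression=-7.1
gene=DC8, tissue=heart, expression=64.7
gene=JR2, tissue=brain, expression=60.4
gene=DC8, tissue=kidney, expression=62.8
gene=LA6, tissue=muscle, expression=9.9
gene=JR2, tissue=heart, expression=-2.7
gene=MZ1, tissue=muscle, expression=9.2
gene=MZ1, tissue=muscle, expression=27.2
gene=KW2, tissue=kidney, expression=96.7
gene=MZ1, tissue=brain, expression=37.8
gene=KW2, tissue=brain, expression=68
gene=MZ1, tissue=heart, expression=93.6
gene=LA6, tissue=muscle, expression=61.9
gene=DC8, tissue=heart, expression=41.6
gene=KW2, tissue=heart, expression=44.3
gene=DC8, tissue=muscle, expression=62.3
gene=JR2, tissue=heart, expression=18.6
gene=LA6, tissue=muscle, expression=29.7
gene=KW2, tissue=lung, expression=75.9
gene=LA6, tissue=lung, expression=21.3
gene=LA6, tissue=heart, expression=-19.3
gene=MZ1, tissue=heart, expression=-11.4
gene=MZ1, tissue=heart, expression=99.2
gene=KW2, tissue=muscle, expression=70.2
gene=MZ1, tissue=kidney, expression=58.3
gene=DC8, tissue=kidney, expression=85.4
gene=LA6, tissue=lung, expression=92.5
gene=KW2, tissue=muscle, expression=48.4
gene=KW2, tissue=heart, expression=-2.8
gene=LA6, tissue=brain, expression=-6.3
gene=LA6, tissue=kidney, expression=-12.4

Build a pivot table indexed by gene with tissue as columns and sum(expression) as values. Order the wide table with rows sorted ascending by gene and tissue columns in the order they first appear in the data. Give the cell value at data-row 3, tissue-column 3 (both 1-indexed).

200.6

With rows sorted ascending by gene, row 3 is gene=KW2. tissue columns in first-appearance order: lung, heart, brain, muscle, kidney; column 3 is brain.
Long rows with gene=KW2, tissue=brain: 36 + 96.6 + 68 = 200.6.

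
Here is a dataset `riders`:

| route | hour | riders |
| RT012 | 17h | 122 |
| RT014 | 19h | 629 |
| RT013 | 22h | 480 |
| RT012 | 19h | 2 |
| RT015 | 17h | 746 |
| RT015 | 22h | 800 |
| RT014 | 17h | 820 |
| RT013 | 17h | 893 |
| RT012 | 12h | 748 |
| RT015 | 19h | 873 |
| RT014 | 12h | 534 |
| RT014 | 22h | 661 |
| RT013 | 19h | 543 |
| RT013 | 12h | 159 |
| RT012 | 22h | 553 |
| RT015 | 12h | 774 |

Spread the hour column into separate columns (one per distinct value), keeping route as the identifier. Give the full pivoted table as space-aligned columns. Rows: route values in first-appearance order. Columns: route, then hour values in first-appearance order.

route  17h  19h  22h  12h
RT012  122  2    553  748
RT014  820  629  661  534
RT013  893  543  480  159
RT015  746  873  800  774

Columns: route plus the 4 distinct hour values (17h, 19h, 22h, 12h).
For example, row RT012 column 17h takes riders=122 from the long row (RT012, 17h).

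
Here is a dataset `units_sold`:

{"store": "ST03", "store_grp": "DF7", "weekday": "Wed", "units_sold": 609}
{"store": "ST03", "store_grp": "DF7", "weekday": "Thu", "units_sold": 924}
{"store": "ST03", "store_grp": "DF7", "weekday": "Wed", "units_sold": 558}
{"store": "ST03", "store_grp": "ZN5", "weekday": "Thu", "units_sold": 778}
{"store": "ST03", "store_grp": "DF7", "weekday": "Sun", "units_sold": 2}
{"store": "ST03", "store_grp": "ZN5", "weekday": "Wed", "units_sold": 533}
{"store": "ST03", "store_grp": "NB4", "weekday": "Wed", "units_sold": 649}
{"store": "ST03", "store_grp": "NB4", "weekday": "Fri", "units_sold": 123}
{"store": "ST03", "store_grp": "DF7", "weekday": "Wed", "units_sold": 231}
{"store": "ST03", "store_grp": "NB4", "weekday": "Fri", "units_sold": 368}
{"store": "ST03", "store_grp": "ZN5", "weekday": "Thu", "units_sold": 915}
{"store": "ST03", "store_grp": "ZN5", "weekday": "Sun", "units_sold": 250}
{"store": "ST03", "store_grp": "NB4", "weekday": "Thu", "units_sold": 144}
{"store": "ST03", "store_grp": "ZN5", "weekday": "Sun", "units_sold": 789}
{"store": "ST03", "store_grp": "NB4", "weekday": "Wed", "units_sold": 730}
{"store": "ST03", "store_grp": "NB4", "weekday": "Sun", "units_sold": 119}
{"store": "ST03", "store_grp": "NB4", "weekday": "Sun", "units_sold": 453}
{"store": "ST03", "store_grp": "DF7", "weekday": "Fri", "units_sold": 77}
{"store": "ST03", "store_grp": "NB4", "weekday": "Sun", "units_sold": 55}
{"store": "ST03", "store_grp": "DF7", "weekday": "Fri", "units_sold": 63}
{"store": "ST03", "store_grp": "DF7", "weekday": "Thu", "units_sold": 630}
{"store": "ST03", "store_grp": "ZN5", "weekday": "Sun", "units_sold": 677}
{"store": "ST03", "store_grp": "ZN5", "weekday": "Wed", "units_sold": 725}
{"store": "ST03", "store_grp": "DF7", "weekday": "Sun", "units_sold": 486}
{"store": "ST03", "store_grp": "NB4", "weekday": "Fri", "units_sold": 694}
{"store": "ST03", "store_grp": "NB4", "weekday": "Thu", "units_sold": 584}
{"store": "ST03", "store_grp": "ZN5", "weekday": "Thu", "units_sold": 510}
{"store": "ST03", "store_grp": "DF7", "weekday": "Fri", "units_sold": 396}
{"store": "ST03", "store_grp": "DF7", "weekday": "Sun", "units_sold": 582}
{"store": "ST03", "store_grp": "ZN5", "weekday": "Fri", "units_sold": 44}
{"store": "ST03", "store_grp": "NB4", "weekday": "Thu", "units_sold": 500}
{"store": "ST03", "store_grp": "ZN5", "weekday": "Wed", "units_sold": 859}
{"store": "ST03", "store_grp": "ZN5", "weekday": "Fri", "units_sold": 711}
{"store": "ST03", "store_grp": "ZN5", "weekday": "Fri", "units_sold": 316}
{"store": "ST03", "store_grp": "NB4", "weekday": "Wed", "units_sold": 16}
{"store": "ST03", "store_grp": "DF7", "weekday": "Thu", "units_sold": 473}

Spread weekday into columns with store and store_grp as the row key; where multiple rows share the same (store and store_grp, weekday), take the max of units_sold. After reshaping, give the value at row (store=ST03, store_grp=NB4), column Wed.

730

Rows with store=ST03, store_grp=NB4 and weekday=Wed: units_sold values are 649, 730, 16.
max(649, 730, 16) = 730.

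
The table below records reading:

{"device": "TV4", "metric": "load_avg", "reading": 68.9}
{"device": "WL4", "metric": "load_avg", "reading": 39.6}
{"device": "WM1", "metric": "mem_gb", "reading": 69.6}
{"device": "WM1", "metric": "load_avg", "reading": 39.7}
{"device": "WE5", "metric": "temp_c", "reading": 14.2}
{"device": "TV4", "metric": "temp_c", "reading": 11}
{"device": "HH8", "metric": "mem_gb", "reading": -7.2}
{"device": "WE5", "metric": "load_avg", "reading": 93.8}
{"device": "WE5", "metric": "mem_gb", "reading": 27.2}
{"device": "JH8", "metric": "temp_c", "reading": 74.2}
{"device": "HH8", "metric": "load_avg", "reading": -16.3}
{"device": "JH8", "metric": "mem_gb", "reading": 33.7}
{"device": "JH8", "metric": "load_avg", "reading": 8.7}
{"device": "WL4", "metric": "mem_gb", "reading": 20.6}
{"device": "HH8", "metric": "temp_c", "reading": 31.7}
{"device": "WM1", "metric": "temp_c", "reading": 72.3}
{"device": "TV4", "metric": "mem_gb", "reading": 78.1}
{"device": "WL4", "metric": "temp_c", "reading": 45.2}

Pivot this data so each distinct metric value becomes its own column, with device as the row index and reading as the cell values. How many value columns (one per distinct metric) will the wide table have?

3 distinct metric values: mem_gb, temp_c, load_avg.

3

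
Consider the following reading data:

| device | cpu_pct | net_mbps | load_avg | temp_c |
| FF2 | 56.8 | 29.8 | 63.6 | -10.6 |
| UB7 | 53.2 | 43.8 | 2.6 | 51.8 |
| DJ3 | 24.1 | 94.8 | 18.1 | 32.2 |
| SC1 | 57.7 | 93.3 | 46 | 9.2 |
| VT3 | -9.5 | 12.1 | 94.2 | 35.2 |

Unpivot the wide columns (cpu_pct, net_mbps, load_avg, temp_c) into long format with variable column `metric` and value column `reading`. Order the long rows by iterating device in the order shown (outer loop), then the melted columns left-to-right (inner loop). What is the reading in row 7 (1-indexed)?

20 rows total (5 × 4). Row 7: index ⌊(7-1)/4⌋ = 1 into device → UB7; (7-1) mod 4 = 2 into the melted columns → load_avg.
So row 7 is (UB7, load_avg, 2.6); reading = 2.6.

2.6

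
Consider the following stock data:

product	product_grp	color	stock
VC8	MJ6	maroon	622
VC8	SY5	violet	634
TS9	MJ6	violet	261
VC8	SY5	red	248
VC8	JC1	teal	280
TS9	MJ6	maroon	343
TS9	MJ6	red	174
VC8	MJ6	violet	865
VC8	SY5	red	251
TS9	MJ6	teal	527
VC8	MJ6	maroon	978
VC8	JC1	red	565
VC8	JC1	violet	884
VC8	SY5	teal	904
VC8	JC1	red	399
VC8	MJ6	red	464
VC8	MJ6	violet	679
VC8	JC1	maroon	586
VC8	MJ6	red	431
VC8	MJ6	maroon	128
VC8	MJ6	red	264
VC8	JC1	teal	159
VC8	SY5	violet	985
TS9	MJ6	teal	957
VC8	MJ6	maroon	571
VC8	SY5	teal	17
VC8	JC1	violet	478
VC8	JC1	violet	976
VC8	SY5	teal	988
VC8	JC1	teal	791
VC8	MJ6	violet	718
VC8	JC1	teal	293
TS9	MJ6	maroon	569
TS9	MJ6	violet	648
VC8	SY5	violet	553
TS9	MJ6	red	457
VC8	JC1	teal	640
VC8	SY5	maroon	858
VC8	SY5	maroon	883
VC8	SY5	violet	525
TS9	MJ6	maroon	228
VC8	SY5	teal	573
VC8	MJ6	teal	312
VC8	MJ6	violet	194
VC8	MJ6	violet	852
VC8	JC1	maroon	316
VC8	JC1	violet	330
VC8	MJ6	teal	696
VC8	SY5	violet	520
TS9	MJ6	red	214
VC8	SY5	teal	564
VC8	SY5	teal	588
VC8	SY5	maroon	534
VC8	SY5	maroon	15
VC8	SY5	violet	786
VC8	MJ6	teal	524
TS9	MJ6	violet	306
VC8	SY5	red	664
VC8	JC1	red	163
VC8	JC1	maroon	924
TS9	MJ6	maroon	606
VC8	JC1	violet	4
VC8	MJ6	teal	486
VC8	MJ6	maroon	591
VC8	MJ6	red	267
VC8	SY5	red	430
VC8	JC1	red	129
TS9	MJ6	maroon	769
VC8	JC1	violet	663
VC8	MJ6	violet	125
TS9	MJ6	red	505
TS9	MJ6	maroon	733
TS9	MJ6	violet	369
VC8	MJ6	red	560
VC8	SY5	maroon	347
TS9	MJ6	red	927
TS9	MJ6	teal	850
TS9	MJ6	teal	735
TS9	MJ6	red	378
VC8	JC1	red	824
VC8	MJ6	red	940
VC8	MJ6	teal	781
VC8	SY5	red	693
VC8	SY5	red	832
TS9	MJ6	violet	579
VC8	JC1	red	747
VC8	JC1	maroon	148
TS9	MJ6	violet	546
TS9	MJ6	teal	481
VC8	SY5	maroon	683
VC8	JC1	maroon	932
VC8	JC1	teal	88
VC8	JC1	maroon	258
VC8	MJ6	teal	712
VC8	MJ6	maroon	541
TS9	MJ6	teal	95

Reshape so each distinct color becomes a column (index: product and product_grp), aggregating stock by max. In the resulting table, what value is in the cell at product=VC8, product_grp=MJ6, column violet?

Rows with product=VC8, product_grp=MJ6 and color=violet: stock values are 865, 679, 718, 194, 852, 125.
max(865, 679, 718, 194, 852, 125) = 865.

865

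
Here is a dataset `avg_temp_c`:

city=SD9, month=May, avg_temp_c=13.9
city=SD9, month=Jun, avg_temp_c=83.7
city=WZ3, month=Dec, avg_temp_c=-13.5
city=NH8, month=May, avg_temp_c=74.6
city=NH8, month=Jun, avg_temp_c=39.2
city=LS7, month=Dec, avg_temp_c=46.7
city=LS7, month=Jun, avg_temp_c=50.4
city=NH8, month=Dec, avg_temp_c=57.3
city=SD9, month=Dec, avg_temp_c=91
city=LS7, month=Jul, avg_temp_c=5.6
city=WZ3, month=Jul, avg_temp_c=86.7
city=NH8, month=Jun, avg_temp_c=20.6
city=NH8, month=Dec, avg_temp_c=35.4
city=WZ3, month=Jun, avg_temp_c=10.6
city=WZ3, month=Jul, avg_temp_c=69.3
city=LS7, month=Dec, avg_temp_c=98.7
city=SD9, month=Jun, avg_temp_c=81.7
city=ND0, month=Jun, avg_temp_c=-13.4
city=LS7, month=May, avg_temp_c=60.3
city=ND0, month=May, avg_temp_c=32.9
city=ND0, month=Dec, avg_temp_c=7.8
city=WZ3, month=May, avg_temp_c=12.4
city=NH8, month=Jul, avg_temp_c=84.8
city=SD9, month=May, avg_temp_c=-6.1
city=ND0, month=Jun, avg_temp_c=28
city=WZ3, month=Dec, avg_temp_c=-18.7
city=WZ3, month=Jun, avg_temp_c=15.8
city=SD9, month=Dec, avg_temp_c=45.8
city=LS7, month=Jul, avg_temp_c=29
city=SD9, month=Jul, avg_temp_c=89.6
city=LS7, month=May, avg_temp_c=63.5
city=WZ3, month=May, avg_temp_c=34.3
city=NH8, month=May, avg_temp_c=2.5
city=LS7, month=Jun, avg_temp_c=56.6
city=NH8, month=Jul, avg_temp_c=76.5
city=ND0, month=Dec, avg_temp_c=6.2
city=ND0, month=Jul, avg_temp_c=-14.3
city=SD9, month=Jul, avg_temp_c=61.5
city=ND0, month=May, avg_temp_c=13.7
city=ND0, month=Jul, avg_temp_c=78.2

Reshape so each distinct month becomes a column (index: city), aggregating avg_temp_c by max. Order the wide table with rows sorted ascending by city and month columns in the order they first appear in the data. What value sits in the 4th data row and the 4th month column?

89.6

With rows sorted ascending by city, row 4 is city=SD9. month columns in first-appearance order: May, Jun, Dec, Jul; column 4 is Jul.
Long rows with city=SD9, month=Jul: max(89.6, 61.5) = 89.6.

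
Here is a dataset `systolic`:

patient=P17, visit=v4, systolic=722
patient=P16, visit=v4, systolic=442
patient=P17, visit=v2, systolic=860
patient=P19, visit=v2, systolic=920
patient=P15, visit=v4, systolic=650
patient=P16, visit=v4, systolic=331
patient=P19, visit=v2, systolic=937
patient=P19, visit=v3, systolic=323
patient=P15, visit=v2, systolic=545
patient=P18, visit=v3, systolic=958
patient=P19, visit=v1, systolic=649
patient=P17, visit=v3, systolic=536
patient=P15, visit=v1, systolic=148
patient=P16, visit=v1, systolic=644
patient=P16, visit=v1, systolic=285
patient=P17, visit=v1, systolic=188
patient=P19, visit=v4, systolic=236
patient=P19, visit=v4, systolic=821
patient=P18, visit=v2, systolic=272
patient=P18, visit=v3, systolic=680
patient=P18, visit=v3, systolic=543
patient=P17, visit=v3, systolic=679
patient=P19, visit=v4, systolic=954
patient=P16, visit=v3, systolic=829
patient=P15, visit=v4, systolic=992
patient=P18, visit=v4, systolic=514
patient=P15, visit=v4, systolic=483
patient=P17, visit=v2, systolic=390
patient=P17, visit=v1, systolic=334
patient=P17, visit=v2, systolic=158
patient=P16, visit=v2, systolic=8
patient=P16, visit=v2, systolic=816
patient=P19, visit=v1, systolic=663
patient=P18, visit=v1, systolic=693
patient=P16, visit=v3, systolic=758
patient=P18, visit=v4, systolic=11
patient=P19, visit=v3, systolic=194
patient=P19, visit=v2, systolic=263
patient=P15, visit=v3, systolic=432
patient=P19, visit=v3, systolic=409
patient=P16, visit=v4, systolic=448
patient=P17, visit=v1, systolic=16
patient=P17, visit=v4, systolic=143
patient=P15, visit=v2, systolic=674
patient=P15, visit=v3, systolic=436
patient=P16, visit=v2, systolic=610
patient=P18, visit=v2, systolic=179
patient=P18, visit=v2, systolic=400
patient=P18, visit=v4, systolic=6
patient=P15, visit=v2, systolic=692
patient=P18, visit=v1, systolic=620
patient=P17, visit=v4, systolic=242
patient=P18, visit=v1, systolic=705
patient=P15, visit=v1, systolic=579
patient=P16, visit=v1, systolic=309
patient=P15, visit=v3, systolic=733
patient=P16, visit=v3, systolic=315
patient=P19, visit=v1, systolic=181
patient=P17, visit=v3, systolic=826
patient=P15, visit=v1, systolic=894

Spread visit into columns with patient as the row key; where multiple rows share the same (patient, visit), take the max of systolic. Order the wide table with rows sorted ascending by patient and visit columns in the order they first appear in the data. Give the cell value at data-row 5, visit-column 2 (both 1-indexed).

With rows sorted ascending by patient, row 5 is patient=P19. visit columns in first-appearance order: v4, v2, v3, v1; column 2 is v2.
Long rows with patient=P19, visit=v2: max(920, 937, 263) = 937.

937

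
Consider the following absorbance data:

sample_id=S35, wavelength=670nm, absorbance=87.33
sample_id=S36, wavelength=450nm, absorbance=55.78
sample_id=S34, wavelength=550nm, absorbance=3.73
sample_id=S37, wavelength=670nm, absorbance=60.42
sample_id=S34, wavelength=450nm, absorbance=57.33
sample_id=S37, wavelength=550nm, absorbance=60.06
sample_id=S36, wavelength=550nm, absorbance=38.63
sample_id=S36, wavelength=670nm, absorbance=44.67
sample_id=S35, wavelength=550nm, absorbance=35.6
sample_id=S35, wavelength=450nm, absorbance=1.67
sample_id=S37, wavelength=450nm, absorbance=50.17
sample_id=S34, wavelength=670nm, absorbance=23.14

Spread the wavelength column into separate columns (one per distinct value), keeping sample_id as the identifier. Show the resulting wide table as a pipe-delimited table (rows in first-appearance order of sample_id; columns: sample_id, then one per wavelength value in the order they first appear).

| sample_id | 670nm | 450nm | 550nm |
| S35 | 87.33 | 1.67 | 35.6 |
| S36 | 44.67 | 55.78 | 38.63 |
| S34 | 23.14 | 57.33 | 3.73 |
| S37 | 60.42 | 50.17 | 60.06 |

Columns: sample_id plus the 3 distinct wavelength values (670nm, 450nm, 550nm).
For example, row S35 column 670nm takes absorbance=87.33 from the long row (S35, 670nm).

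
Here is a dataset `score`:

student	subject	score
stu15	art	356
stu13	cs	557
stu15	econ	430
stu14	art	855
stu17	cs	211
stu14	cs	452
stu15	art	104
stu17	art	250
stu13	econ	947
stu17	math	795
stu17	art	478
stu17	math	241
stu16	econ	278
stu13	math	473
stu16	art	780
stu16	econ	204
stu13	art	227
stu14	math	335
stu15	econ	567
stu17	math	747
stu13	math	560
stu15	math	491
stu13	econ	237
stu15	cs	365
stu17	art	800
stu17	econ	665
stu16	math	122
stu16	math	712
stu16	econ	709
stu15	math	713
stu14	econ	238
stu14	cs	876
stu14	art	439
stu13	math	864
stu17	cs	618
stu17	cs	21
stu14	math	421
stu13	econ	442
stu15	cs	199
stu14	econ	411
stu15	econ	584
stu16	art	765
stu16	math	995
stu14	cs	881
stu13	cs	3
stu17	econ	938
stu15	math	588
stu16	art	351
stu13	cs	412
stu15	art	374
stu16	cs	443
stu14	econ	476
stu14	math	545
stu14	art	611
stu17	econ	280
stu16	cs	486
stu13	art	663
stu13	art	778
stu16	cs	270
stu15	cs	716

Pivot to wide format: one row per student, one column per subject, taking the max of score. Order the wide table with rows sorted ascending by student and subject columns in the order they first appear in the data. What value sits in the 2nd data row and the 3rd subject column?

476

With rows sorted ascending by student, row 2 is student=stu14. subject columns in first-appearance order: art, cs, econ, math; column 3 is econ.
Long rows with student=stu14, subject=econ: max(238, 411, 476) = 476.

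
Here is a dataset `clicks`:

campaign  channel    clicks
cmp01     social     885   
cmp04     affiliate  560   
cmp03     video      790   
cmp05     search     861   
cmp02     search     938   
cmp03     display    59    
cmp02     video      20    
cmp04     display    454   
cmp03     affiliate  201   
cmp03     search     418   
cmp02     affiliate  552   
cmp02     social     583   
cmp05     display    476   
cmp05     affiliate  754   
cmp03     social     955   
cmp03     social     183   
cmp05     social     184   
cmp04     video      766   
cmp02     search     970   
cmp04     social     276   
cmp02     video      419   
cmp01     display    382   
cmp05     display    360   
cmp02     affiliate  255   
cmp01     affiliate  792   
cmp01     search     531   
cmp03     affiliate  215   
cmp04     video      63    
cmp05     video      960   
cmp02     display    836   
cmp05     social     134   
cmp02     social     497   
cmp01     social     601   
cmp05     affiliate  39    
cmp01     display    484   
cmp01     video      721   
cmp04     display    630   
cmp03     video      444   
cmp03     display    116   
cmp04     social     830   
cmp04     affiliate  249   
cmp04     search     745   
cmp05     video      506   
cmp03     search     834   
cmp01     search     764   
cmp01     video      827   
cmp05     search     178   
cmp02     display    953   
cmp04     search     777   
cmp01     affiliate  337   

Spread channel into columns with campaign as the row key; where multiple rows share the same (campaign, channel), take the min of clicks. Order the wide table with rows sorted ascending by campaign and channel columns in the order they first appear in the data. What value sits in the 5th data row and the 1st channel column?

134

With rows sorted ascending by campaign, row 5 is campaign=cmp05. channel columns in first-appearance order: social, affiliate, video, search, display; column 1 is social.
Long rows with campaign=cmp05, channel=social: min(184, 134) = 134.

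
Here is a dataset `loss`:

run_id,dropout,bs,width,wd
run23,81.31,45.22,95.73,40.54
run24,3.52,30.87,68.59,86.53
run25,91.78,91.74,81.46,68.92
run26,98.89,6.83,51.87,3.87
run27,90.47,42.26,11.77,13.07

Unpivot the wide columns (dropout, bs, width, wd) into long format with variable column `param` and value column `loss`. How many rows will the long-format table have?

5 run_id values × 4 melted columns = 20 rows.

20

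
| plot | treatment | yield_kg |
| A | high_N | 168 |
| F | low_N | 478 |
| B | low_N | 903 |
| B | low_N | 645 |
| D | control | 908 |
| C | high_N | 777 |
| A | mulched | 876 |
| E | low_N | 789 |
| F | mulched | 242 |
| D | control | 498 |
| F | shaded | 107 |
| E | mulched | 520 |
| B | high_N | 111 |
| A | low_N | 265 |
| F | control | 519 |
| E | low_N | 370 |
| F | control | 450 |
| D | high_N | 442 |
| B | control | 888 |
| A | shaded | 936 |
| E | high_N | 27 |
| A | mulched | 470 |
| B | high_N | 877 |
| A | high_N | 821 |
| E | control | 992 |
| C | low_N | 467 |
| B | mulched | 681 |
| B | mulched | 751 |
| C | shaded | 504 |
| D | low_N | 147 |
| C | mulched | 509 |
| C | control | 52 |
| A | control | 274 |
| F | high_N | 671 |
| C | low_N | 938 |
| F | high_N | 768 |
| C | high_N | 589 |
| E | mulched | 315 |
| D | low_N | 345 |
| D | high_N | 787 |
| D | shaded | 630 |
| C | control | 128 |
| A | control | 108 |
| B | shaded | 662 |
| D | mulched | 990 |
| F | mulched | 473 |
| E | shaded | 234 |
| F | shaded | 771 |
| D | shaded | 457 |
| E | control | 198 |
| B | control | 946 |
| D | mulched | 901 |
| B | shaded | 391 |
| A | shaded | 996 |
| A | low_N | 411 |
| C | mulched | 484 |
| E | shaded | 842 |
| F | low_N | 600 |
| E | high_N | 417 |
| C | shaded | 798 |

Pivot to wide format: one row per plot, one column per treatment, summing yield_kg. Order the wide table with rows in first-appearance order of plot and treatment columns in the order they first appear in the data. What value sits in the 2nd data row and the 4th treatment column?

With rows in first-appearance order of plot, row 2 is plot=F. treatment columns in first-appearance order: high_N, low_N, control, mulched, shaded; column 4 is mulched.
Long rows with plot=F, treatment=mulched: 242 + 473 = 715.

715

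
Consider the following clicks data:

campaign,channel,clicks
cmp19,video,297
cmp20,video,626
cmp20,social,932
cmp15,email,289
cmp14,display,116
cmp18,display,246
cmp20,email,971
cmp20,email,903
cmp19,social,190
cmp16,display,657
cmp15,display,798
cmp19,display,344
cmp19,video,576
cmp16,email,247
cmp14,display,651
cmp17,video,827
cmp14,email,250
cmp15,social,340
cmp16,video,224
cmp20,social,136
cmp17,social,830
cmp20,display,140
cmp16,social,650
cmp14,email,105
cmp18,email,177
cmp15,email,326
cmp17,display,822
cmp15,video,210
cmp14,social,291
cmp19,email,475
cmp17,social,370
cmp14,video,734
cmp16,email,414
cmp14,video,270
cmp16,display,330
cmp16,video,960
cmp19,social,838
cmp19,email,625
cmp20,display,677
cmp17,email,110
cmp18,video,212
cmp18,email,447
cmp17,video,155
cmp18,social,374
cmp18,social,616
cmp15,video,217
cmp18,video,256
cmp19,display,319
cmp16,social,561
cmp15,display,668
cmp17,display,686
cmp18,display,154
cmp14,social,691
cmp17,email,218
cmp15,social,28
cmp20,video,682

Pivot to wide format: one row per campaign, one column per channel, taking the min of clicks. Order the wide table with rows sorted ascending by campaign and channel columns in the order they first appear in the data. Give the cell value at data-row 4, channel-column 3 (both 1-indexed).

110

With rows sorted ascending by campaign, row 4 is campaign=cmp17. channel columns in first-appearance order: video, social, email, display; column 3 is email.
Long rows with campaign=cmp17, channel=email: min(110, 218) = 110.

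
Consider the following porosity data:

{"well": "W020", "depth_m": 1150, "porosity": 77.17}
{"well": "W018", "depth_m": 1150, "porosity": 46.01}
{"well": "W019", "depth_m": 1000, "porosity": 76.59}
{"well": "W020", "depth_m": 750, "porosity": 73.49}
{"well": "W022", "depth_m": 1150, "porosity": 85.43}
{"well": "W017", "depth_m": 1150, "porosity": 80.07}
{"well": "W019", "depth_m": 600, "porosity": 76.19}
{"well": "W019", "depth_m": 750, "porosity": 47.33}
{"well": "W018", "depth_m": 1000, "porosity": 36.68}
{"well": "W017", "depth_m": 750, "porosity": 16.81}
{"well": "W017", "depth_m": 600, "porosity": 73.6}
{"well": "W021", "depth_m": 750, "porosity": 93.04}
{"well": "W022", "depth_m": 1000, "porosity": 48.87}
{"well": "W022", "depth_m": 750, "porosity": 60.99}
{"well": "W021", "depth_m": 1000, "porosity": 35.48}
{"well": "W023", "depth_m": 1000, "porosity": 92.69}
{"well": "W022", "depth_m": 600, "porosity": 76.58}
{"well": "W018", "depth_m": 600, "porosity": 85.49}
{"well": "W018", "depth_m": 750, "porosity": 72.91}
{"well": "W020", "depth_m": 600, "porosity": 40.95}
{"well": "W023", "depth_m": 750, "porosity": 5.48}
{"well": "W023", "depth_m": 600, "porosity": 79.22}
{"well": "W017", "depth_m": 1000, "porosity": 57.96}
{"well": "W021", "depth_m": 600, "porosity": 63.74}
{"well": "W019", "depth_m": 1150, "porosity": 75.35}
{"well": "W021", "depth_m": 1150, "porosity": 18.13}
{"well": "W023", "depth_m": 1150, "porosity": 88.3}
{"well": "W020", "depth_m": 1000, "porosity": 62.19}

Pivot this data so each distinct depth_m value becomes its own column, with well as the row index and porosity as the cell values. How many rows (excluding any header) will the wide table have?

7

7 distinct well values → 7 rows.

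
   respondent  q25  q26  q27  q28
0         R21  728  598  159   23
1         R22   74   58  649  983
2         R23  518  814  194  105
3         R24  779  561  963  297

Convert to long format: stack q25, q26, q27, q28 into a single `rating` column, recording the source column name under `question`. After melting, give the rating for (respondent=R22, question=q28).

Unpivoting turns each (respondent, wide-column) pair into one long row.
The wide cell at row R22, column q28 holds 983, so the long row (R22, q28) has rating=983.

983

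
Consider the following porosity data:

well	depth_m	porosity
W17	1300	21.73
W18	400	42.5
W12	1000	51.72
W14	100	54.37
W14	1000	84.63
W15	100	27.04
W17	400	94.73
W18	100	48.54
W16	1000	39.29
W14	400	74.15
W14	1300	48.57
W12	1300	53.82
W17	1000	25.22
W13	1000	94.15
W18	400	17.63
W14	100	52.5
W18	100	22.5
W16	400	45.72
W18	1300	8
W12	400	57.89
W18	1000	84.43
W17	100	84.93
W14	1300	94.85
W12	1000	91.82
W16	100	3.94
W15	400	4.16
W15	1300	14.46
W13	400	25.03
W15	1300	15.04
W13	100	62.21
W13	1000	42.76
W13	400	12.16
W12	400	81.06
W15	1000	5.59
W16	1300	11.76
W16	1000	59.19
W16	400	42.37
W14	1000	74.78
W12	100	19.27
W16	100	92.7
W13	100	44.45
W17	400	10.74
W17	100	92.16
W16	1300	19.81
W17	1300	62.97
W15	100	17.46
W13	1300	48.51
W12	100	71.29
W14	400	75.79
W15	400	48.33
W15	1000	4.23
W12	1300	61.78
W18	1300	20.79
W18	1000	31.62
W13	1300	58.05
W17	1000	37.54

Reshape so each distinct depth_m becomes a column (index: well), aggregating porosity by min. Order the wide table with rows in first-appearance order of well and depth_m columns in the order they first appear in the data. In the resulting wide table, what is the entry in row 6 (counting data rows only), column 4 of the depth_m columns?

With rows in first-appearance order of well, row 6 is well=W16. depth_m columns in first-appearance order: 1300, 400, 1000, 100; column 4 is 100.
Long rows with well=W16, depth_m=100: min(3.94, 92.7) = 3.94.

3.94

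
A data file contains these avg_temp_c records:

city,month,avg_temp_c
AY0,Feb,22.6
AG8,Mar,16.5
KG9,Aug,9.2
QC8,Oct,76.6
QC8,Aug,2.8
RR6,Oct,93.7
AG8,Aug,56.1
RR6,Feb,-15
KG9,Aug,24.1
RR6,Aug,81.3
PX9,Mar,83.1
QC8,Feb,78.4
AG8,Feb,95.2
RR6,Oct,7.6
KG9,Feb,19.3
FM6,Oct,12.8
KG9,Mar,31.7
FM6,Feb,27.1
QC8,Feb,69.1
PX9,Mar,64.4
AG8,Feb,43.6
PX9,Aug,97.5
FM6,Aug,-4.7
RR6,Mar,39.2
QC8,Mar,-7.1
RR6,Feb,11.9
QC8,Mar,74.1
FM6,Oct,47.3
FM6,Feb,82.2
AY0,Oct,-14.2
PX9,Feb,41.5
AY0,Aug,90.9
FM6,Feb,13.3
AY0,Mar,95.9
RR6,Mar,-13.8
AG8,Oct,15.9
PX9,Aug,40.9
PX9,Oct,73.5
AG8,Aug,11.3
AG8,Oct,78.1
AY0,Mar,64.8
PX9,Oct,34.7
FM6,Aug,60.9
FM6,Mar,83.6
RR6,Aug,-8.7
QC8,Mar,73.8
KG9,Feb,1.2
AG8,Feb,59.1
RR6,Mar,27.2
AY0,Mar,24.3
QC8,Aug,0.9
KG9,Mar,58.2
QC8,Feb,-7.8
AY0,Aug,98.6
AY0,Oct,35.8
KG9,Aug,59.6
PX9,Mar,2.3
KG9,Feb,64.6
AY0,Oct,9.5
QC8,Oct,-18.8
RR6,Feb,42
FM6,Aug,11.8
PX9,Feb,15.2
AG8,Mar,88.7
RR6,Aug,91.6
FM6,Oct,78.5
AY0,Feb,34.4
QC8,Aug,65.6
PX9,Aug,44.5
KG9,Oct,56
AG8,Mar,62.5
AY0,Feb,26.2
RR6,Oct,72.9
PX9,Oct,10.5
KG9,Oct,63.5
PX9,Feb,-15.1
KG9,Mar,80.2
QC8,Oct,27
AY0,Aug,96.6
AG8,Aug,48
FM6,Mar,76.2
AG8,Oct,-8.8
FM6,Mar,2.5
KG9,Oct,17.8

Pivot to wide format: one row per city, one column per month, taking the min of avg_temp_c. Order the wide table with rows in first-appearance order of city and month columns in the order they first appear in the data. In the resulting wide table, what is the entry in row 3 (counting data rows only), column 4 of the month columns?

With rows in first-appearance order of city, row 3 is city=KG9. month columns in first-appearance order: Feb, Mar, Aug, Oct; column 4 is Oct.
Long rows with city=KG9, month=Oct: min(56, 63.5, 17.8) = 17.8.

17.8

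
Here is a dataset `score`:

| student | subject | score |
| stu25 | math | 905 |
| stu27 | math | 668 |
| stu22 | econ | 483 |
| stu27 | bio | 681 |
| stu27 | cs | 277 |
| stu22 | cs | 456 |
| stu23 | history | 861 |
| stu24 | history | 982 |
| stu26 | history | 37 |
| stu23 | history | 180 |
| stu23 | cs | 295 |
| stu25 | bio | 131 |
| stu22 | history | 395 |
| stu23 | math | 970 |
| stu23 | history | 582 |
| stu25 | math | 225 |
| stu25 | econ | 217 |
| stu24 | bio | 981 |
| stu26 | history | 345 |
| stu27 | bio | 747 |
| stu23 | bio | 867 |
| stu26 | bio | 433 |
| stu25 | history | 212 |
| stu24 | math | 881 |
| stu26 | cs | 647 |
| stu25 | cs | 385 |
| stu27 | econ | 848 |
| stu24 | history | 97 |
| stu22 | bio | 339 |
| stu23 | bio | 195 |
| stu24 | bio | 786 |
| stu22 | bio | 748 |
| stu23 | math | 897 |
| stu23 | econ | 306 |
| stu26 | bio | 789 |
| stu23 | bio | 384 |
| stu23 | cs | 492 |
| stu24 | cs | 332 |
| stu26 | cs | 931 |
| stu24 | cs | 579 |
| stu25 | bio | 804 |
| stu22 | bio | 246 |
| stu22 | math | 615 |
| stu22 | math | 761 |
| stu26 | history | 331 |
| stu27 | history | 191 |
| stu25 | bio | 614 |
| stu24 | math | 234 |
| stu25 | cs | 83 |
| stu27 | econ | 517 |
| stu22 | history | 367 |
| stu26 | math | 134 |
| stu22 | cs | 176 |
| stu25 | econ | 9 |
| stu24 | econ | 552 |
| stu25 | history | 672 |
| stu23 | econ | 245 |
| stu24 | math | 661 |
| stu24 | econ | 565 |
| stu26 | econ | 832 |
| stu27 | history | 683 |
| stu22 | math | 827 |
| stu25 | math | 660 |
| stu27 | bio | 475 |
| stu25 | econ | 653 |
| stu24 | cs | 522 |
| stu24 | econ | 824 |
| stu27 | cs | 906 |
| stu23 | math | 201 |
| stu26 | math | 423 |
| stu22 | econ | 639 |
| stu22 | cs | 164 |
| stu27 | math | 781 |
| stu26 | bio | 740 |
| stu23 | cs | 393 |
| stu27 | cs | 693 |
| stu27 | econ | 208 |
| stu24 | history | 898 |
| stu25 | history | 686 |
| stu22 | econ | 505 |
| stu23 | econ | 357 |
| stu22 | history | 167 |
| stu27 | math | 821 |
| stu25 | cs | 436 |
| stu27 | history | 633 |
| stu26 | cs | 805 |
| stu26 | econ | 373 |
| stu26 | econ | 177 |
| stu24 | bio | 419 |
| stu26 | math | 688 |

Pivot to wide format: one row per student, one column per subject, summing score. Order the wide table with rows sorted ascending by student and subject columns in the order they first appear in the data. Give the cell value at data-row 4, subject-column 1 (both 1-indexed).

1790

With rows sorted ascending by student, row 4 is student=stu25. subject columns in first-appearance order: math, econ, bio, cs, history; column 1 is math.
Long rows with student=stu25, subject=math: 905 + 225 + 660 = 1790.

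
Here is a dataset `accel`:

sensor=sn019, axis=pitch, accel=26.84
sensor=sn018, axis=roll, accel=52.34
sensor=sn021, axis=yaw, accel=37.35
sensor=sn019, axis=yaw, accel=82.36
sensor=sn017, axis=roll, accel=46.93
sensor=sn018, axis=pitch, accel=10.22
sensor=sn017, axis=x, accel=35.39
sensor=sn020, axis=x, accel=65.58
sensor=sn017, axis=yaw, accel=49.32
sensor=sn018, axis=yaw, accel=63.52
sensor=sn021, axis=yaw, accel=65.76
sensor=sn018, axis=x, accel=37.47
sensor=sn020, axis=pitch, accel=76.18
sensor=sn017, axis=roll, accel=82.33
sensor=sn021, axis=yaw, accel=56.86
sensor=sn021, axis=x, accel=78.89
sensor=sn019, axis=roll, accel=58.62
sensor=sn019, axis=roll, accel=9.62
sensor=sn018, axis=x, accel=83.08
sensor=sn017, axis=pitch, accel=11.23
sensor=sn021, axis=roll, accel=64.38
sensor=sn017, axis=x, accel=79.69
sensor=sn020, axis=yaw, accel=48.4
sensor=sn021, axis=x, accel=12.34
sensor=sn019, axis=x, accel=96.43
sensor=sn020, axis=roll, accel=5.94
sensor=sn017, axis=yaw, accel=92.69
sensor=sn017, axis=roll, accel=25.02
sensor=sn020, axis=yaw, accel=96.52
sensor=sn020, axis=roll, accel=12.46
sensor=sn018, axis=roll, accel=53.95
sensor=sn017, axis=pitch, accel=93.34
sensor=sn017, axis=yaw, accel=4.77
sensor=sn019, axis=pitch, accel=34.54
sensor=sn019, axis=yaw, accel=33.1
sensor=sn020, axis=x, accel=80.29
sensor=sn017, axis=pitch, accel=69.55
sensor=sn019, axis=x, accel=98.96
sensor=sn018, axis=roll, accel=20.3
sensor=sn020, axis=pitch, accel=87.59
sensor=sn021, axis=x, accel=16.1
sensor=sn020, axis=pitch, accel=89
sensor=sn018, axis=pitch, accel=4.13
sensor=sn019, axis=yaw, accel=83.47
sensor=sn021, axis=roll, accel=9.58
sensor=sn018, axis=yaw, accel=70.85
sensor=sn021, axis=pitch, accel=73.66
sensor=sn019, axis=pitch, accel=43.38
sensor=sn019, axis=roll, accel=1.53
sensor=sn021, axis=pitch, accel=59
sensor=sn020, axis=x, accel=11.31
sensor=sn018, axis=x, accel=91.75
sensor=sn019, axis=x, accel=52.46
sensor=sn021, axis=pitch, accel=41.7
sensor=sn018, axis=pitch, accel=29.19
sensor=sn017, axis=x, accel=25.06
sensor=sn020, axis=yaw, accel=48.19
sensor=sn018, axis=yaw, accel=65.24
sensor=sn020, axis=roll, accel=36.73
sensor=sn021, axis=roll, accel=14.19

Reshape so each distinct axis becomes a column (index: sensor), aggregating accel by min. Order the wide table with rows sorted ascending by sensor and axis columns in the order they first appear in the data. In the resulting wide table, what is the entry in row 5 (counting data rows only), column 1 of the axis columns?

With rows sorted ascending by sensor, row 5 is sensor=sn021. axis columns in first-appearance order: pitch, roll, yaw, x; column 1 is pitch.
Long rows with sensor=sn021, axis=pitch: min(73.66, 59, 41.7) = 41.7.

41.7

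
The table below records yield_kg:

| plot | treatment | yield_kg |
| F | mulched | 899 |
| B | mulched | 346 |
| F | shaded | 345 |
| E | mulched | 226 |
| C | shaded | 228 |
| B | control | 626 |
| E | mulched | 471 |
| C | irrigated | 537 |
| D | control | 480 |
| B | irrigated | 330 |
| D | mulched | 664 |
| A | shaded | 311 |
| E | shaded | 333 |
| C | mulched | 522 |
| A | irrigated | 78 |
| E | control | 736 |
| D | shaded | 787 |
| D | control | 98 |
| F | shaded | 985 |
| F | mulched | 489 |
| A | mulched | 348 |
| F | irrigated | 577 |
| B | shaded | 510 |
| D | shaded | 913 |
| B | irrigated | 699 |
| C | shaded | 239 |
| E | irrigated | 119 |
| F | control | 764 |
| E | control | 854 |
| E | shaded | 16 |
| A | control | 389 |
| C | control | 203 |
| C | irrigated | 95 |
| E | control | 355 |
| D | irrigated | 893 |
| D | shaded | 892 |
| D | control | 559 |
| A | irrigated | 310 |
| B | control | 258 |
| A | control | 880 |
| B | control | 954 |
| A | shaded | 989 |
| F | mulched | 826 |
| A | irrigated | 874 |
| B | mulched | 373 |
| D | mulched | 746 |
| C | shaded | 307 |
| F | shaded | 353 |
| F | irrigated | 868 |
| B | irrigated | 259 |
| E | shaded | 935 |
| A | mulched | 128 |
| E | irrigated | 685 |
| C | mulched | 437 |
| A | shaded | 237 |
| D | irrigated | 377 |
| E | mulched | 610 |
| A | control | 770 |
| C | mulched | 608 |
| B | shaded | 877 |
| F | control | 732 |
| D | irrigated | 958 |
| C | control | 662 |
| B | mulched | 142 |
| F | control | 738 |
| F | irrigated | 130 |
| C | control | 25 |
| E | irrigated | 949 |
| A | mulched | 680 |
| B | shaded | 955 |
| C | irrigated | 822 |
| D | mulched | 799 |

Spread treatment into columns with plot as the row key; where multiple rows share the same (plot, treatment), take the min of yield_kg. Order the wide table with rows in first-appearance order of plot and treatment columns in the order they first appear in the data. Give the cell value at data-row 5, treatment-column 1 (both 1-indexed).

664

With rows in first-appearance order of plot, row 5 is plot=D. treatment columns in first-appearance order: mulched, shaded, control, irrigated; column 1 is mulched.
Long rows with plot=D, treatment=mulched: min(664, 746, 799) = 664.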